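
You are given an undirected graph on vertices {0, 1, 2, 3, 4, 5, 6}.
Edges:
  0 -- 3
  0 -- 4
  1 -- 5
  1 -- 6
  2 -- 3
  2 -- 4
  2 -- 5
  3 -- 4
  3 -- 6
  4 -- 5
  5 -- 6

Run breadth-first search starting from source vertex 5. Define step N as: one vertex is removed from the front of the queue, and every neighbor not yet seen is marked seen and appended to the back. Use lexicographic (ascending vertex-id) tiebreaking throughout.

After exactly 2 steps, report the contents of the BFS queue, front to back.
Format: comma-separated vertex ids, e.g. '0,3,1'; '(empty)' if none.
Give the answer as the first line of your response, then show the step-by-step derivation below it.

2,4,6

step 1: dequeue 5; queue=[1,2,4,6]; order=5
step 2: dequeue 1; queue=[2,4,6]; order=5,1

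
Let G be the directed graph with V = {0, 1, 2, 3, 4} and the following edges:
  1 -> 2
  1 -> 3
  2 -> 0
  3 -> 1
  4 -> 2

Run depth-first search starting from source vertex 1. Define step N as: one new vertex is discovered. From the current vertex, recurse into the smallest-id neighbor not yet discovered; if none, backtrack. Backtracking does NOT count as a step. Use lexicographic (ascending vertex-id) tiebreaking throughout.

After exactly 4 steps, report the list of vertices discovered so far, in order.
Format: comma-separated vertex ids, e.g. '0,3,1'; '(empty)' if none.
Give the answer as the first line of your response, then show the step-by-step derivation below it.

1,2,0,3

step 1: discover 1; path=1; order=1
step 2: discover 2; path=1>2; order=1,2
step 3: discover 0; path=1>2>0; order=1,2,0
step 4: discover 3; path=1>3; order=1,2,0,3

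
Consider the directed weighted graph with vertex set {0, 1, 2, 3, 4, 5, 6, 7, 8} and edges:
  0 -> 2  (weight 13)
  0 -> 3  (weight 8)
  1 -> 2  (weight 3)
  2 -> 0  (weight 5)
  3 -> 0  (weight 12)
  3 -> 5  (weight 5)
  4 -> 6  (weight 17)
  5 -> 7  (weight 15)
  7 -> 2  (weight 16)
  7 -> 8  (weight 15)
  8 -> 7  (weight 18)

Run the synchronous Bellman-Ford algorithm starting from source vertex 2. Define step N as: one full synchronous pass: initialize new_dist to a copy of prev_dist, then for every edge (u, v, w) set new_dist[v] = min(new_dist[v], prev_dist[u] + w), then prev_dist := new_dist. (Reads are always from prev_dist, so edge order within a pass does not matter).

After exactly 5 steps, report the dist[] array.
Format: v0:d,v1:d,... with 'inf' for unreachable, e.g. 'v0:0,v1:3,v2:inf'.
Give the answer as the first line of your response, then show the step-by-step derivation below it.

v0:5,v1:inf,v2:0,v3:13,v4:inf,v5:18,v6:inf,v7:33,v8:48

step 1: dist = v0:5,v1:inf,v2:0,v3:inf,v4:inf,v5:inf,v6:inf,v7:inf,v8:inf
step 2: dist = v0:5,v1:inf,v2:0,v3:13,v4:inf,v5:inf,v6:inf,v7:inf,v8:inf
step 3: dist = v0:5,v1:inf,v2:0,v3:13,v4:inf,v5:18,v6:inf,v7:inf,v8:inf
step 4: dist = v0:5,v1:inf,v2:0,v3:13,v4:inf,v5:18,v6:inf,v7:33,v8:inf
step 5: dist = v0:5,v1:inf,v2:0,v3:13,v4:inf,v5:18,v6:inf,v7:33,v8:48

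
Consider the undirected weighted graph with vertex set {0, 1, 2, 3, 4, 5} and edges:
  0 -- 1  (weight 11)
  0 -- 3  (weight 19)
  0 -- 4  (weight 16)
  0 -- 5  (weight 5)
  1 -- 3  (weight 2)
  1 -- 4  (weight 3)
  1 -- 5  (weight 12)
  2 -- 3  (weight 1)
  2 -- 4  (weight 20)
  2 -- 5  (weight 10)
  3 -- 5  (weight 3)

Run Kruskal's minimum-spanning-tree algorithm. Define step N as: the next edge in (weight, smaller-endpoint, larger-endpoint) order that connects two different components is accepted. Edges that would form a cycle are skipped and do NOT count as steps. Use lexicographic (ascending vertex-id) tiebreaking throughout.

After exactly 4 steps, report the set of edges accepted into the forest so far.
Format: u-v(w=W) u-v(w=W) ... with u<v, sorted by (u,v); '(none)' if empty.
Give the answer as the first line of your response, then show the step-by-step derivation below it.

1-3(w=2) 1-4(w=3) 2-3(w=1) 3-5(w=3)

step 1: add edge 2-3 (w=1); MST = {2-3(w=1)}
step 2: add edge 1-3 (w=2); MST = {1-3(w=2) 2-3(w=1)}
step 3: add edge 1-4 (w=3); MST = {1-3(w=2) 1-4(w=3) 2-3(w=1)}
step 4: add edge 3-5 (w=3); MST = {1-3(w=2) 1-4(w=3) 2-3(w=1) 3-5(w=3)}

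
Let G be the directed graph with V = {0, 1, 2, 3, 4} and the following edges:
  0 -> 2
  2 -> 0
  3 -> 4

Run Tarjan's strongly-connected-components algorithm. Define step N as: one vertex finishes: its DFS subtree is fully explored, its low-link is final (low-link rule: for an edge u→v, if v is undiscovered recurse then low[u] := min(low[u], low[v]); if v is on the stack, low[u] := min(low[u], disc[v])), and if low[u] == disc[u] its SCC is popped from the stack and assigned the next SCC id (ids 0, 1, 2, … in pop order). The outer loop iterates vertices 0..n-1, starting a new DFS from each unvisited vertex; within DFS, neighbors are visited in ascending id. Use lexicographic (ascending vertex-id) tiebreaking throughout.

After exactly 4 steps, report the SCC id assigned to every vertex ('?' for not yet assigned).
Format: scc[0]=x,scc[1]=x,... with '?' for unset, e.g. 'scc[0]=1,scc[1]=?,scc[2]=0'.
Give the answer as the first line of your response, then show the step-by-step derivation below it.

scc[0]=0,scc[1]=1,scc[2]=0,scc[3]=?,scc[4]=2

step 1: low=(low[0]=0,low[1]=?,low[2]=0,low[3]=?,low[4]=?); scc=(scc[0]=?,scc[1]=?,scc[2]=?,scc[3]=?,scc[4]=?)
step 2: low=(low[0]=0,low[1]=?,low[2]=0,low[3]=?,low[4]=?); scc=(scc[0]=0,scc[1]=?,scc[2]=0,scc[3]=?,scc[4]=?)
step 3: low=(low[0]=0,low[1]=2,low[2]=0,low[3]=?,low[4]=?); scc=(scc[0]=0,scc[1]=1,scc[2]=0,scc[3]=?,scc[4]=?)
step 4: low=(low[0]=0,low[1]=2,low[2]=0,low[3]=3,low[4]=4); scc=(scc[0]=0,scc[1]=1,scc[2]=0,scc[3]=?,scc[4]=2)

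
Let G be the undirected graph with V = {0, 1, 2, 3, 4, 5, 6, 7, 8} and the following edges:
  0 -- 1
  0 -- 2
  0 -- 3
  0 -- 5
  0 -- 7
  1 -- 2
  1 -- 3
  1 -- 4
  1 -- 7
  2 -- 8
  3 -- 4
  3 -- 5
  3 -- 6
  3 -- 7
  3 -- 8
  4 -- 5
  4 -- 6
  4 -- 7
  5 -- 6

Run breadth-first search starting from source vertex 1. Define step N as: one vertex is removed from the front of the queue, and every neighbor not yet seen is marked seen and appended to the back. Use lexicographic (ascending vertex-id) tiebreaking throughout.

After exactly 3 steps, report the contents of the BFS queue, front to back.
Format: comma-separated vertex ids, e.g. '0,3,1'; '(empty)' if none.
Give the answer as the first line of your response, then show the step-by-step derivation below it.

3,4,7,5,8

step 1: dequeue 1; queue=[0,2,3,4,7]; order=1
step 2: dequeue 0; queue=[2,3,4,7,5]; order=1,0
step 3: dequeue 2; queue=[3,4,7,5,8]; order=1,0,2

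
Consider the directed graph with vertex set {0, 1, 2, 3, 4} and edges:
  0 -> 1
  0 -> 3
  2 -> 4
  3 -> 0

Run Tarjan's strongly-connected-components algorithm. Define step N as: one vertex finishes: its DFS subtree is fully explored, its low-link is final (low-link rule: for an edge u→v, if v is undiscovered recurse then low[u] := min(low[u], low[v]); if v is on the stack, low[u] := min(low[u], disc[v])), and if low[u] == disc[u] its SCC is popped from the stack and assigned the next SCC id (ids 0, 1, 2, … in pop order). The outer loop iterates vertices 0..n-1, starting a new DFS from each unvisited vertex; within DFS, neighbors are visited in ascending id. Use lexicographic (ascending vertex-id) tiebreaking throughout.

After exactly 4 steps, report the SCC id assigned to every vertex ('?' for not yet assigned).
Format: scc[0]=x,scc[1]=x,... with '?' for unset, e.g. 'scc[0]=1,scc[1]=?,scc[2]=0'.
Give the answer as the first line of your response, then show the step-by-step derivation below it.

scc[0]=1,scc[1]=0,scc[2]=?,scc[3]=1,scc[4]=2

step 1: low=(low[0]=0,low[1]=1,low[2]=?,low[3]=?,low[4]=?); scc=(scc[0]=?,scc[1]=0,scc[2]=?,scc[3]=?,scc[4]=?)
step 2: low=(low[0]=0,low[1]=1,low[2]=?,low[3]=0,low[4]=?); scc=(scc[0]=?,scc[1]=0,scc[2]=?,scc[3]=?,scc[4]=?)
step 3: low=(low[0]=0,low[1]=1,low[2]=?,low[3]=0,low[4]=?); scc=(scc[0]=1,scc[1]=0,scc[2]=?,scc[3]=1,scc[4]=?)
step 4: low=(low[0]=0,low[1]=1,low[2]=3,low[3]=0,low[4]=4); scc=(scc[0]=1,scc[1]=0,scc[2]=?,scc[3]=1,scc[4]=2)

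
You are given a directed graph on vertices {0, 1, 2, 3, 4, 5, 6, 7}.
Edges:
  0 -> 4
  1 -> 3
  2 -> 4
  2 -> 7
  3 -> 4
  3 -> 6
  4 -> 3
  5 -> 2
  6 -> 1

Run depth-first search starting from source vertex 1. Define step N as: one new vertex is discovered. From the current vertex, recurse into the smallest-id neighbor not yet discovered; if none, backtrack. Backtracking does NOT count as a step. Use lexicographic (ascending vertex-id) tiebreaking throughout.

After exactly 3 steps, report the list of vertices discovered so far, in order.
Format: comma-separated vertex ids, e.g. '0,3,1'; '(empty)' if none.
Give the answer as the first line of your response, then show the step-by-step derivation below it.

1,3,4

step 1: discover 1; path=1; order=1
step 2: discover 3; path=1>3; order=1,3
step 3: discover 4; path=1>3>4; order=1,3,4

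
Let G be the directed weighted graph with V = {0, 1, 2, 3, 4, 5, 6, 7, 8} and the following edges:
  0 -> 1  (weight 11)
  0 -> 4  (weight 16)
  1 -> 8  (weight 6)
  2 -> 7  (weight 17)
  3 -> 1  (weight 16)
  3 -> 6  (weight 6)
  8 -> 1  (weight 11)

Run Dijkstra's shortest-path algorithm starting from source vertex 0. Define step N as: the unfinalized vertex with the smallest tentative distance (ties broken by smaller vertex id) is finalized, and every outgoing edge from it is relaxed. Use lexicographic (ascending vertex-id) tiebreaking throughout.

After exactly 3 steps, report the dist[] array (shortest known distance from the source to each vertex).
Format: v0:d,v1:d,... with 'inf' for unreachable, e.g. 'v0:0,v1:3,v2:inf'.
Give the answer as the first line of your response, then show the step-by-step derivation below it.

v0:0,v1:11,v2:inf,v3:inf,v4:16,v5:inf,v6:inf,v7:inf,v8:17

step 1: dist = v0:0,v1:11,v2:inf,v3:inf,v4:16,v5:inf,v6:inf,v7:inf,v8:inf
step 2: dist = v0:0,v1:11,v2:inf,v3:inf,v4:16,v5:inf,v6:inf,v7:inf,v8:17
step 3: dist = v0:0,v1:11,v2:inf,v3:inf,v4:16,v5:inf,v6:inf,v7:inf,v8:17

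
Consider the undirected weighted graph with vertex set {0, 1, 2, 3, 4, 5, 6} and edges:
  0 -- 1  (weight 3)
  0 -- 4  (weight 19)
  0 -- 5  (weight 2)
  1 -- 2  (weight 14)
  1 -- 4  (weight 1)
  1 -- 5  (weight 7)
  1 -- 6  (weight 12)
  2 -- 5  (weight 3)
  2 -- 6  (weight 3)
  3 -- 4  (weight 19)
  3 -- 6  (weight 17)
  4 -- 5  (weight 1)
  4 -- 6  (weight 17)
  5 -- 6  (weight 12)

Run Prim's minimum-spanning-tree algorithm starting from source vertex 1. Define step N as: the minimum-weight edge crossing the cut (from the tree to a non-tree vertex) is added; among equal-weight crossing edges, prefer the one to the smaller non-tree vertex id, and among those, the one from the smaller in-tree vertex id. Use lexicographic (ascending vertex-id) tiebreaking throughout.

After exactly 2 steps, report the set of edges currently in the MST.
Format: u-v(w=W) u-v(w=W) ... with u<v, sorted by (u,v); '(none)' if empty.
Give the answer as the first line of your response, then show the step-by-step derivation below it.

1-4(w=1) 4-5(w=1)

step 1: add edge 1-4 (w=1); MST = {1-4(w=1)}
step 2: add edge 4-5 (w=1); MST = {1-4(w=1) 4-5(w=1)}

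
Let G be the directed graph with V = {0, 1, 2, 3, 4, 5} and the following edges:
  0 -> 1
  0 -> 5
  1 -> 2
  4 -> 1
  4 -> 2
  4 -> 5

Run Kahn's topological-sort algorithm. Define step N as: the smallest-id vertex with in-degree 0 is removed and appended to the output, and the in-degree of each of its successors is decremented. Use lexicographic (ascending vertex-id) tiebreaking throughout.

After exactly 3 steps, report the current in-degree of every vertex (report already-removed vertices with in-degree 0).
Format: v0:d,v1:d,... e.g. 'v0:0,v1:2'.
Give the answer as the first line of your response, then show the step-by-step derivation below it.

v0:0,v1:0,v2:1,v3:0,v4:0,v5:0

step 1: output 0; order=[0]; indeg=(0,1,2,0,0,1)
step 2: output 3; order=[0,3]; indeg=(0,1,2,0,0,1)
step 3: output 4; order=[0,3,4]; indeg=(0,0,1,0,0,0)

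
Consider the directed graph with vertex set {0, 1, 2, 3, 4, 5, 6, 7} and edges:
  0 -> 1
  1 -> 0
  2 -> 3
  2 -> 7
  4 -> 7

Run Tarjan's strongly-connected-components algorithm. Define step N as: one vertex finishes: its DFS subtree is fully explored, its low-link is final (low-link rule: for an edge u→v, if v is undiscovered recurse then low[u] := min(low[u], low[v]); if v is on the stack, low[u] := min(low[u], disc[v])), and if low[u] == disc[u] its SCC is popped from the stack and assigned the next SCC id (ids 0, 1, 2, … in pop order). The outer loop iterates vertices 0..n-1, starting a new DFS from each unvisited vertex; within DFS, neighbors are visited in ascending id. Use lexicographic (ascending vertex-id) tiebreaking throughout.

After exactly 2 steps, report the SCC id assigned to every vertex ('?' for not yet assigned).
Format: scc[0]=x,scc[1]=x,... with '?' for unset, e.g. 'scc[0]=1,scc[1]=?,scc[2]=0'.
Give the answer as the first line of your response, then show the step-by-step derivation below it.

scc[0]=0,scc[1]=0,scc[2]=?,scc[3]=?,scc[4]=?,scc[5]=?,scc[6]=?,scc[7]=?

step 1: low=(low[0]=0,low[1]=0,low[2]=?,low[3]=?,low[4]=?,low[5]=?,low[6]=?,low[7]=?); scc=(scc[0]=?,scc[1]=?,scc[2]=?,scc[3]=?,scc[4]=?,scc[5]=?,scc[6]=?,scc[7]=?)
step 2: low=(low[0]=0,low[1]=0,low[2]=?,low[3]=?,low[4]=?,low[5]=?,low[6]=?,low[7]=?); scc=(scc[0]=0,scc[1]=0,scc[2]=?,scc[3]=?,scc[4]=?,scc[5]=?,scc[6]=?,scc[7]=?)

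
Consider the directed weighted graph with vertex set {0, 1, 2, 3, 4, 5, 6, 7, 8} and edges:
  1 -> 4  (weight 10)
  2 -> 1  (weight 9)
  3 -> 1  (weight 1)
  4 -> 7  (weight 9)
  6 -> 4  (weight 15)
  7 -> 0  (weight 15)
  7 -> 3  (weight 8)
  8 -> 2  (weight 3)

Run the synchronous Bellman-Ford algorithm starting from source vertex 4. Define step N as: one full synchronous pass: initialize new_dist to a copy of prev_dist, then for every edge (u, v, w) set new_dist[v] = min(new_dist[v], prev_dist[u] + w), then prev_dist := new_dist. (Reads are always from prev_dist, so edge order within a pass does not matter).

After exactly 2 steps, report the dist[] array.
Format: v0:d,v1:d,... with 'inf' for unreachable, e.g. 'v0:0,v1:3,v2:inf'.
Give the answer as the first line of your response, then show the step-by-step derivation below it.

v0:24,v1:inf,v2:inf,v3:17,v4:0,v5:inf,v6:inf,v7:9,v8:inf

step 1: dist = v0:inf,v1:inf,v2:inf,v3:inf,v4:0,v5:inf,v6:inf,v7:9,v8:inf
step 2: dist = v0:24,v1:inf,v2:inf,v3:17,v4:0,v5:inf,v6:inf,v7:9,v8:inf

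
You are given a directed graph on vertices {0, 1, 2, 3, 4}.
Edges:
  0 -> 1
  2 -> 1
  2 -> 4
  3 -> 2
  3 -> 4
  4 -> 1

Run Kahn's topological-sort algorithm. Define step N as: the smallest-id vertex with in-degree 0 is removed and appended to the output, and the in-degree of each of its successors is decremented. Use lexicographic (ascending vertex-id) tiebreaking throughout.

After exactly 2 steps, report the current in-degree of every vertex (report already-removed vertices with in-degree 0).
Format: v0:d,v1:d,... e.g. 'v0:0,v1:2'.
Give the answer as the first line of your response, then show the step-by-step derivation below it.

v0:0,v1:2,v2:0,v3:0,v4:1

step 1: output 0; order=[0]; indeg=(0,2,1,0,2)
step 2: output 3; order=[0,3]; indeg=(0,2,0,0,1)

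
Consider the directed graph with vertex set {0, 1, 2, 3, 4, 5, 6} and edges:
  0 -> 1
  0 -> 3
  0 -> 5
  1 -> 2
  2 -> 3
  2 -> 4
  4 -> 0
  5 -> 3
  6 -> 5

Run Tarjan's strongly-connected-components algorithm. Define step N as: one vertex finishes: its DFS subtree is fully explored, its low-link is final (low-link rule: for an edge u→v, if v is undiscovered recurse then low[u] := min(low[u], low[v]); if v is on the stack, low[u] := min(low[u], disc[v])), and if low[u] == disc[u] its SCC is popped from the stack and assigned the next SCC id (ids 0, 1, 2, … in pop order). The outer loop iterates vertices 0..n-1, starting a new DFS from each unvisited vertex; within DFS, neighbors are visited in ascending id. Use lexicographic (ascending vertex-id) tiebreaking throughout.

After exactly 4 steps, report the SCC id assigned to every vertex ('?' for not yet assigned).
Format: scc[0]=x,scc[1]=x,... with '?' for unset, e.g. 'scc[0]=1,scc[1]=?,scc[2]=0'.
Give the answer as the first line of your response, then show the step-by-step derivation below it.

scc[0]=?,scc[1]=?,scc[2]=?,scc[3]=0,scc[4]=?,scc[5]=?,scc[6]=?

step 1: low=(low[0]=0,low[1]=1,low[2]=2,low[3]=3,low[4]=?,low[5]=?,low[6]=?); scc=(scc[0]=?,scc[1]=?,scc[2]=?,scc[3]=0,scc[4]=?,scc[5]=?,scc[6]=?)
step 2: low=(low[0]=0,low[1]=1,low[2]=2,low[3]=3,low[4]=0,low[5]=?,low[6]=?); scc=(scc[0]=?,scc[1]=?,scc[2]=?,scc[3]=0,scc[4]=?,scc[5]=?,scc[6]=?)
step 3: low=(low[0]=0,low[1]=1,low[2]=0,low[3]=3,low[4]=0,low[5]=?,low[6]=?); scc=(scc[0]=?,scc[1]=?,scc[2]=?,scc[3]=0,scc[4]=?,scc[5]=?,scc[6]=?)
step 4: low=(low[0]=0,low[1]=0,low[2]=0,low[3]=3,low[4]=0,low[5]=?,low[6]=?); scc=(scc[0]=?,scc[1]=?,scc[2]=?,scc[3]=0,scc[4]=?,scc[5]=?,scc[6]=?)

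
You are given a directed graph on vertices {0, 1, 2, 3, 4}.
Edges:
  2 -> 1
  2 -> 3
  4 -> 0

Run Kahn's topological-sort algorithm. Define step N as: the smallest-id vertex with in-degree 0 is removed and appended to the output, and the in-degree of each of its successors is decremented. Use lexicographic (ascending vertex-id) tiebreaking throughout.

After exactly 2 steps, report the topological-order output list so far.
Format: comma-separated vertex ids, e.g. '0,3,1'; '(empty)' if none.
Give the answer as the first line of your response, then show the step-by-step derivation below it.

2,1

step 1: output 2; order=[2]; indeg=(1,0,0,0,0)
step 2: output 1; order=[2,1]; indeg=(1,0,0,0,0)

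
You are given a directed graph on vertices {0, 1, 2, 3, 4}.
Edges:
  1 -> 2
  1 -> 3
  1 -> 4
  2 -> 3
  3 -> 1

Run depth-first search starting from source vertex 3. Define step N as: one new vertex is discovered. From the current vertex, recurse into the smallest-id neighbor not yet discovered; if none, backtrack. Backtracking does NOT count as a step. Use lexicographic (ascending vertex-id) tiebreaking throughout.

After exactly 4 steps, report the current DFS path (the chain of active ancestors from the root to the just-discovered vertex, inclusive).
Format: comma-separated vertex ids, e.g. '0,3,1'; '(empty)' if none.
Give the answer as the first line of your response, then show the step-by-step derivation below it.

3,1,4

step 1: discover 3; path=3; order=3
step 2: discover 1; path=3>1; order=3,1
step 3: discover 2; path=3>1>2; order=3,1,2
step 4: discover 4; path=3>1>4; order=3,1,2,4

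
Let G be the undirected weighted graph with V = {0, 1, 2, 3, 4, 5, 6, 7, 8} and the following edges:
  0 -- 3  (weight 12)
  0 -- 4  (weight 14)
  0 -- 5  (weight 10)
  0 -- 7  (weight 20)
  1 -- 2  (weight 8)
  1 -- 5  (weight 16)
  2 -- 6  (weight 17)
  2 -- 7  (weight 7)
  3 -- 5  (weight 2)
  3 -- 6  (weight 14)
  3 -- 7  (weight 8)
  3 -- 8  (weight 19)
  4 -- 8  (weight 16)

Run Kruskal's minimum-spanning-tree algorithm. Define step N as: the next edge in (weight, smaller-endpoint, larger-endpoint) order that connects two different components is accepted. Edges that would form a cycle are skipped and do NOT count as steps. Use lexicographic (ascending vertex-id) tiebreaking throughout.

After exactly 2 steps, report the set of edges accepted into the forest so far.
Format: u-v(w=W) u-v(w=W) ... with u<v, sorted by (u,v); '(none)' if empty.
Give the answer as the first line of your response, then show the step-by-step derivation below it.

2-7(w=7) 3-5(w=2)

step 1: add edge 3-5 (w=2); MST = {3-5(w=2)}
step 2: add edge 2-7 (w=7); MST = {2-7(w=7) 3-5(w=2)}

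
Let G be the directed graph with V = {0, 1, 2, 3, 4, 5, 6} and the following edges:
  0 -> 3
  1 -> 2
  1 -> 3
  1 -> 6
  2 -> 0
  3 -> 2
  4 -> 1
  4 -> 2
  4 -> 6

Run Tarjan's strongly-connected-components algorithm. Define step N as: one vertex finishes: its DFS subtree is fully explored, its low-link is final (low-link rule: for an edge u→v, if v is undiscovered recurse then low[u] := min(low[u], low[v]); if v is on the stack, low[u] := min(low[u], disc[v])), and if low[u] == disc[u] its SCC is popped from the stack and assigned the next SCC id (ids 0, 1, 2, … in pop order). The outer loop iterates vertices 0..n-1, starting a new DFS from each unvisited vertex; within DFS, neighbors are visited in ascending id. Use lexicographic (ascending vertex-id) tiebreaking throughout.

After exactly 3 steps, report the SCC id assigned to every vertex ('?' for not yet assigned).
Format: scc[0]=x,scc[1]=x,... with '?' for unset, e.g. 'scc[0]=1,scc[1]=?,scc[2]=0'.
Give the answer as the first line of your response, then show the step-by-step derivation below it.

scc[0]=0,scc[1]=?,scc[2]=0,scc[3]=0,scc[4]=?,scc[5]=?,scc[6]=?

step 1: low=(low[0]=0,low[1]=?,low[2]=0,low[3]=1,low[4]=?,low[5]=?,low[6]=?); scc=(scc[0]=?,scc[1]=?,scc[2]=?,scc[3]=?,scc[4]=?,scc[5]=?,scc[6]=?)
step 2: low=(low[0]=0,low[1]=?,low[2]=0,low[3]=0,low[4]=?,low[5]=?,low[6]=?); scc=(scc[0]=?,scc[1]=?,scc[2]=?,scc[3]=?,scc[4]=?,scc[5]=?,scc[6]=?)
step 3: low=(low[0]=0,low[1]=?,low[2]=0,low[3]=0,low[4]=?,low[5]=?,low[6]=?); scc=(scc[0]=0,scc[1]=?,scc[2]=0,scc[3]=0,scc[4]=?,scc[5]=?,scc[6]=?)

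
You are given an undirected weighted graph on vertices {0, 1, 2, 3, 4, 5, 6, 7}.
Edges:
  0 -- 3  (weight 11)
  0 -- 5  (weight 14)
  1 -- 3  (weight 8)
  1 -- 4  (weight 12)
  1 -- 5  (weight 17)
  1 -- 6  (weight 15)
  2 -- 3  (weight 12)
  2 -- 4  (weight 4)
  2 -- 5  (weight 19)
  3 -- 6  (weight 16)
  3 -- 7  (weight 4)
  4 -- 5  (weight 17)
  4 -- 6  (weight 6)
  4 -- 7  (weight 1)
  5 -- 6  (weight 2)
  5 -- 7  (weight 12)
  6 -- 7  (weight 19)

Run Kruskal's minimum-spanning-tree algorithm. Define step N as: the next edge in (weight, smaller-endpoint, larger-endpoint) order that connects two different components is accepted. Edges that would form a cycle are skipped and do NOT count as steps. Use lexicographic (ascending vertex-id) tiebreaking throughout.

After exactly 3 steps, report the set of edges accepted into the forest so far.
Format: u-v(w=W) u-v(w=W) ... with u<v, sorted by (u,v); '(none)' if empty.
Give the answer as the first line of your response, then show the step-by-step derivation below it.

2-4(w=4) 4-7(w=1) 5-6(w=2)

step 1: add edge 4-7 (w=1); MST = {4-7(w=1)}
step 2: add edge 5-6 (w=2); MST = {4-7(w=1) 5-6(w=2)}
step 3: add edge 2-4 (w=4); MST = {2-4(w=4) 4-7(w=1) 5-6(w=2)}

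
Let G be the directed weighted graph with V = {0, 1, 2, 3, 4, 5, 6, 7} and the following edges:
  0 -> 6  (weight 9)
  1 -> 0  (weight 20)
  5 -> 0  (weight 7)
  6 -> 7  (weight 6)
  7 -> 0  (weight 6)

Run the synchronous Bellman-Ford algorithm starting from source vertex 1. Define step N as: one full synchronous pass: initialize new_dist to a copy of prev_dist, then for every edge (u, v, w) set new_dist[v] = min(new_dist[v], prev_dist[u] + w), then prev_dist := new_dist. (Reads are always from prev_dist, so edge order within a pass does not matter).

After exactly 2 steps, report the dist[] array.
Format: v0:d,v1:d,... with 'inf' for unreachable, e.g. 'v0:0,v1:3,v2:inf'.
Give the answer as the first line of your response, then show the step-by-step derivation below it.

v0:20,v1:0,v2:inf,v3:inf,v4:inf,v5:inf,v6:29,v7:inf

step 1: dist = v0:20,v1:0,v2:inf,v3:inf,v4:inf,v5:inf,v6:inf,v7:inf
step 2: dist = v0:20,v1:0,v2:inf,v3:inf,v4:inf,v5:inf,v6:29,v7:inf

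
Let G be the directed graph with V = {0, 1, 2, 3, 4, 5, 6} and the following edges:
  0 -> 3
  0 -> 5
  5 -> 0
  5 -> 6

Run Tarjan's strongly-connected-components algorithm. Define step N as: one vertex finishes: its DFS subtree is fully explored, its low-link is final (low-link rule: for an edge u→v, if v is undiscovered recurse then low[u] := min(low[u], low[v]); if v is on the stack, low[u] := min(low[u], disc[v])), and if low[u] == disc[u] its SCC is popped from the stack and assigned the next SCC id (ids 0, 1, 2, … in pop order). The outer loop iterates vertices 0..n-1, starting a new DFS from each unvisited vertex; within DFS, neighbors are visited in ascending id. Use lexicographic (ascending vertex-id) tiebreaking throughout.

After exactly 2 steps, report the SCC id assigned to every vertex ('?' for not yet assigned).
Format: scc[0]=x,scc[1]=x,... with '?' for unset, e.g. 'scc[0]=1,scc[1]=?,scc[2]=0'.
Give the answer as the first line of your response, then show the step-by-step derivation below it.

scc[0]=?,scc[1]=?,scc[2]=?,scc[3]=0,scc[4]=?,scc[5]=?,scc[6]=1

step 1: low=(low[0]=0,low[1]=?,low[2]=?,low[3]=1,low[4]=?,low[5]=?,low[6]=?); scc=(scc[0]=?,scc[1]=?,scc[2]=?,scc[3]=0,scc[4]=?,scc[5]=?,scc[6]=?)
step 2: low=(low[0]=0,low[1]=?,low[2]=?,low[3]=1,low[4]=?,low[5]=0,low[6]=3); scc=(scc[0]=?,scc[1]=?,scc[2]=?,scc[3]=0,scc[4]=?,scc[5]=?,scc[6]=1)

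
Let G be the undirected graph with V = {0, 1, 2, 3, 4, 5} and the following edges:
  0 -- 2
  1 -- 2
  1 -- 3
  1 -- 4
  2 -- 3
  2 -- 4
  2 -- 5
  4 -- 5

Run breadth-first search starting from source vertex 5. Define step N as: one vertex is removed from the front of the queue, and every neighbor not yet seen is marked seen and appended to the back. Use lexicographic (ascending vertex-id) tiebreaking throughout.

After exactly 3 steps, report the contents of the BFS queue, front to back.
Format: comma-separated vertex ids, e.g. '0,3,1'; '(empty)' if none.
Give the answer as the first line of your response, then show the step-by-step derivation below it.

0,1,3

step 1: dequeue 5; queue=[2,4]; order=5
step 2: dequeue 2; queue=[4,0,1,3]; order=5,2
step 3: dequeue 4; queue=[0,1,3]; order=5,2,4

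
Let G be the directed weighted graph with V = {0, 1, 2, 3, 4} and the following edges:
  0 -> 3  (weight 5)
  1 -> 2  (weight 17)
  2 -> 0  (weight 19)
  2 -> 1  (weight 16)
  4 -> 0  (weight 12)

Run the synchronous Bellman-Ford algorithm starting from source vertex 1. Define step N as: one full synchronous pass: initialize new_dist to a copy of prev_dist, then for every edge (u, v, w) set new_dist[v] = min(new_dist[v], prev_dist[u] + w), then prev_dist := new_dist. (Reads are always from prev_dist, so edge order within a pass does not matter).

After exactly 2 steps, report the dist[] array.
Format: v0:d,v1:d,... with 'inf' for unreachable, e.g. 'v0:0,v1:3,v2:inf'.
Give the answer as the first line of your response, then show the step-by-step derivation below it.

v0:36,v1:0,v2:17,v3:inf,v4:inf

step 1: dist = v0:inf,v1:0,v2:17,v3:inf,v4:inf
step 2: dist = v0:36,v1:0,v2:17,v3:inf,v4:inf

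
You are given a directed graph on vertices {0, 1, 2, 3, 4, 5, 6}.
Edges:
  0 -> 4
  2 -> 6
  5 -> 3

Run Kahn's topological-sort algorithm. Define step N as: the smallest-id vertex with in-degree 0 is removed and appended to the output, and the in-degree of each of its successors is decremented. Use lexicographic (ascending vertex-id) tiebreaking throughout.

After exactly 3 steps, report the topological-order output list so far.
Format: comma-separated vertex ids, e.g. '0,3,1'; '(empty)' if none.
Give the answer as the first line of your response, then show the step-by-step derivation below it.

0,1,2

step 1: output 0; order=[0]; indeg=(0,0,0,1,0,0,1)
step 2: output 1; order=[0,1]; indeg=(0,0,0,1,0,0,1)
step 3: output 2; order=[0,1,2]; indeg=(0,0,0,1,0,0,0)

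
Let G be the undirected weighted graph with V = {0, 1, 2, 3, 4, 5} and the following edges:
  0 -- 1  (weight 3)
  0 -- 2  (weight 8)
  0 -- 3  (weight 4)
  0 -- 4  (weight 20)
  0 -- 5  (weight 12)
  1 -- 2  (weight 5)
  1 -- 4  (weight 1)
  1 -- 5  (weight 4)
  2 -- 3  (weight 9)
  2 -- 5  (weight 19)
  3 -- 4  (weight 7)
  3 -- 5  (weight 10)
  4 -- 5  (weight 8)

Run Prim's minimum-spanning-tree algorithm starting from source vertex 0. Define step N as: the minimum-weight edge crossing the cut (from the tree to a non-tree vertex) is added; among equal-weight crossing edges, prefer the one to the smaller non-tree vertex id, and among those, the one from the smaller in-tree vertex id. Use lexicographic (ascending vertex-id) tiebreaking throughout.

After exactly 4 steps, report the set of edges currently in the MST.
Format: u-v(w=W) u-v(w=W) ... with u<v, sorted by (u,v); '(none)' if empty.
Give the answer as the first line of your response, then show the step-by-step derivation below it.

0-1(w=3) 0-3(w=4) 1-4(w=1) 1-5(w=4)

step 1: add edge 0-1 (w=3); MST = {0-1(w=3)}
step 2: add edge 1-4 (w=1); MST = {0-1(w=3) 1-4(w=1)}
step 3: add edge 0-3 (w=4); MST = {0-1(w=3) 0-3(w=4) 1-4(w=1)}
step 4: add edge 1-5 (w=4); MST = {0-1(w=3) 0-3(w=4) 1-4(w=1) 1-5(w=4)}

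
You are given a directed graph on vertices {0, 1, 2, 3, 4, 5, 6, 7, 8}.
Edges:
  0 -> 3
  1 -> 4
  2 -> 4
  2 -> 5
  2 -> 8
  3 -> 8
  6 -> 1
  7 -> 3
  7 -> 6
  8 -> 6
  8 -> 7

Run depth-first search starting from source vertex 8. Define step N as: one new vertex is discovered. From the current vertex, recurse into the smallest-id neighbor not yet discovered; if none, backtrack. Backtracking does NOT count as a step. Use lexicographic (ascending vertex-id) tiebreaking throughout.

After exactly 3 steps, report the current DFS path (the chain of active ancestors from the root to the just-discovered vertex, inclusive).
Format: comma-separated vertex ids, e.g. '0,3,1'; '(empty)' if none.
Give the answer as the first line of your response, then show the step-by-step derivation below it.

8,6,1

step 1: discover 8; path=8; order=8
step 2: discover 6; path=8>6; order=8,6
step 3: discover 1; path=8>6>1; order=8,6,1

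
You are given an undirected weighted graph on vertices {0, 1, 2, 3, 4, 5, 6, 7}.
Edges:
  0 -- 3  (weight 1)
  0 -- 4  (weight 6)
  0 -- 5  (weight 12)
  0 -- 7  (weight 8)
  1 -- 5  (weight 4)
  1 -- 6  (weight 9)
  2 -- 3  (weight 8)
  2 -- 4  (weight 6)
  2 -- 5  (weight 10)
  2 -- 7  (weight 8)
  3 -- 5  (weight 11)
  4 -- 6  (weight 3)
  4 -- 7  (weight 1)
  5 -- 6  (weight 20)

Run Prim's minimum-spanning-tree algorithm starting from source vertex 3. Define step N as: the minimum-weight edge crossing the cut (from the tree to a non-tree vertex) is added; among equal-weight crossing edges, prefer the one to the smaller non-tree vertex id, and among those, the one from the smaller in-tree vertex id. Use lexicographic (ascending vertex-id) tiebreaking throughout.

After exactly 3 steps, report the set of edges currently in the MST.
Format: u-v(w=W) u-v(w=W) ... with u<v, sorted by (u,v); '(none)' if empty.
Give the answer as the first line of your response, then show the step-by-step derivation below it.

0-3(w=1) 0-4(w=6) 4-7(w=1)

step 1: add edge 0-3 (w=1); MST = {0-3(w=1)}
step 2: add edge 0-4 (w=6); MST = {0-3(w=1) 0-4(w=6)}
step 3: add edge 4-7 (w=1); MST = {0-3(w=1) 0-4(w=6) 4-7(w=1)}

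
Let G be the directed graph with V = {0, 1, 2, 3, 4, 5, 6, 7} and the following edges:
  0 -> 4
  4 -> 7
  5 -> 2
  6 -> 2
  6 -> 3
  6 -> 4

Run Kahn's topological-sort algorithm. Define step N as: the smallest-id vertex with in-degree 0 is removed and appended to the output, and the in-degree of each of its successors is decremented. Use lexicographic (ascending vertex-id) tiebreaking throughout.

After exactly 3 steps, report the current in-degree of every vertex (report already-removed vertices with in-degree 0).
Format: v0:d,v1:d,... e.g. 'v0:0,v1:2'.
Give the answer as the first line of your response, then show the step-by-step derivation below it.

v0:0,v1:0,v2:1,v3:1,v4:1,v5:0,v6:0,v7:1

step 1: output 0; order=[0]; indeg=(0,0,2,1,1,0,0,1)
step 2: output 1; order=[0,1]; indeg=(0,0,2,1,1,0,0,1)
step 3: output 5; order=[0,1,5]; indeg=(0,0,1,1,1,0,0,1)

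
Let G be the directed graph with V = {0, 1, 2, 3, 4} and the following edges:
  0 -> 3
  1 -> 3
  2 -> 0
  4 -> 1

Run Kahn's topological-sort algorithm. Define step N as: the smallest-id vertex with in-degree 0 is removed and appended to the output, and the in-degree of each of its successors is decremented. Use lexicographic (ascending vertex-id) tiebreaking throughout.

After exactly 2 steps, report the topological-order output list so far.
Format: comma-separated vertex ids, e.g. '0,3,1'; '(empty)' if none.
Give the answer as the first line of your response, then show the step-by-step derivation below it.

2,0

step 1: output 2; order=[2]; indeg=(0,1,0,2,0)
step 2: output 0; order=[2,0]; indeg=(0,1,0,1,0)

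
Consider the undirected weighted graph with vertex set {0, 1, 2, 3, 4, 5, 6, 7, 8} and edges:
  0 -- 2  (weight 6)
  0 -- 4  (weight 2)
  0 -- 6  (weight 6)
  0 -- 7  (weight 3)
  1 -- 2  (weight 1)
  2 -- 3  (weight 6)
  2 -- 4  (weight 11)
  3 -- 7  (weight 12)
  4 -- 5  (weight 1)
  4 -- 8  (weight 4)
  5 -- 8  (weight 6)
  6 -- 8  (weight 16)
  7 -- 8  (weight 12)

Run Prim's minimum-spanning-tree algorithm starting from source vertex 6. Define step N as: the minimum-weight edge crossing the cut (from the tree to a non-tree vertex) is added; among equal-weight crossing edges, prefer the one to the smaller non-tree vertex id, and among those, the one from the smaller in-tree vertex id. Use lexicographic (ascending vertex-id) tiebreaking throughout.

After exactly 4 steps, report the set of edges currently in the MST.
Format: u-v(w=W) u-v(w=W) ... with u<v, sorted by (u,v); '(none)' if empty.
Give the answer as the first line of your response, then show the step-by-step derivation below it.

0-4(w=2) 0-6(w=6) 0-7(w=3) 4-5(w=1)

step 1: add edge 0-6 (w=6); MST = {0-6(w=6)}
step 2: add edge 0-4 (w=2); MST = {0-4(w=2) 0-6(w=6)}
step 3: add edge 4-5 (w=1); MST = {0-4(w=2) 0-6(w=6) 4-5(w=1)}
step 4: add edge 0-7 (w=3); MST = {0-4(w=2) 0-6(w=6) 0-7(w=3) 4-5(w=1)}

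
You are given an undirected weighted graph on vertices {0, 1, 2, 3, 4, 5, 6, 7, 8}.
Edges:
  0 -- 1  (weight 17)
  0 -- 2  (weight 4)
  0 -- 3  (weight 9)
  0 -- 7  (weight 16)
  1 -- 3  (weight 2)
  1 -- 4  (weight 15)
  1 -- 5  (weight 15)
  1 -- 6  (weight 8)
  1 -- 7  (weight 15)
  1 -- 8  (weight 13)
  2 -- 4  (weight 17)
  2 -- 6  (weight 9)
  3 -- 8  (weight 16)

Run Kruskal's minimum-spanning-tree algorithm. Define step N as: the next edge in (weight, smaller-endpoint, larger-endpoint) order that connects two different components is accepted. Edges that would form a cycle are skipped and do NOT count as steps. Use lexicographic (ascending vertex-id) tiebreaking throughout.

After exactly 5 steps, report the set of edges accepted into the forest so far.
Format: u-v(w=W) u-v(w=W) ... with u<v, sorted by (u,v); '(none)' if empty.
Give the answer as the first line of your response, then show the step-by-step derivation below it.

0-2(w=4) 0-3(w=9) 1-3(w=2) 1-6(w=8) 1-8(w=13)

step 1: add edge 1-3 (w=2); MST = {1-3(w=2)}
step 2: add edge 0-2 (w=4); MST = {0-2(w=4) 1-3(w=2)}
step 3: add edge 1-6 (w=8); MST = {0-2(w=4) 1-3(w=2) 1-6(w=8)}
step 4: add edge 0-3 (w=9); MST = {0-2(w=4) 0-3(w=9) 1-3(w=2) 1-6(w=8)}
step 5: add edge 1-8 (w=13); MST = {0-2(w=4) 0-3(w=9) 1-3(w=2) 1-6(w=8) 1-8(w=13)}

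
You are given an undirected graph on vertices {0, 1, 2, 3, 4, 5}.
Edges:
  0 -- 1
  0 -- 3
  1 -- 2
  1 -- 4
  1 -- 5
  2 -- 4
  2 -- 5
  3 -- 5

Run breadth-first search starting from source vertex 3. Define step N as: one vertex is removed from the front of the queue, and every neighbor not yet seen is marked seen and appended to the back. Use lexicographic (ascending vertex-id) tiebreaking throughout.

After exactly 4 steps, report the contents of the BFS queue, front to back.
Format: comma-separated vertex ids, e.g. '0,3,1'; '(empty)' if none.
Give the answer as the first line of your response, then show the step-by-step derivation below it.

2,4

step 1: dequeue 3; queue=[0,5]; order=3
step 2: dequeue 0; queue=[5,1]; order=3,0
step 3: dequeue 5; queue=[1,2]; order=3,0,5
step 4: dequeue 1; queue=[2,4]; order=3,0,5,1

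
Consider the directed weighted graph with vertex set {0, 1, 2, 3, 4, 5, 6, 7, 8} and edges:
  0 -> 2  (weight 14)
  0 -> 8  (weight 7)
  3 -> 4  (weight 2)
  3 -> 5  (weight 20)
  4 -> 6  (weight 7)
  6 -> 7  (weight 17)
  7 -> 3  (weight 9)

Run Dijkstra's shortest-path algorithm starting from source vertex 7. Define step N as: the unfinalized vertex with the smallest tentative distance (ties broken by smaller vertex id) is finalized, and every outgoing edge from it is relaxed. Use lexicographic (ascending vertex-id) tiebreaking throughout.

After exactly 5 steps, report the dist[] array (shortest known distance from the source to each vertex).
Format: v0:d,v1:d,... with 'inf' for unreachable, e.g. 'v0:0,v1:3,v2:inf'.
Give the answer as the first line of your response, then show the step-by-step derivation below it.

v0:inf,v1:inf,v2:inf,v3:9,v4:11,v5:29,v6:18,v7:0,v8:inf

step 1: dist = v0:inf,v1:inf,v2:inf,v3:9,v4:inf,v5:inf,v6:inf,v7:0,v8:inf
step 2: dist = v0:inf,v1:inf,v2:inf,v3:9,v4:11,v5:29,v6:inf,v7:0,v8:inf
step 3: dist = v0:inf,v1:inf,v2:inf,v3:9,v4:11,v5:29,v6:18,v7:0,v8:inf
step 4: dist = v0:inf,v1:inf,v2:inf,v3:9,v4:11,v5:29,v6:18,v7:0,v8:inf
step 5: dist = v0:inf,v1:inf,v2:inf,v3:9,v4:11,v5:29,v6:18,v7:0,v8:inf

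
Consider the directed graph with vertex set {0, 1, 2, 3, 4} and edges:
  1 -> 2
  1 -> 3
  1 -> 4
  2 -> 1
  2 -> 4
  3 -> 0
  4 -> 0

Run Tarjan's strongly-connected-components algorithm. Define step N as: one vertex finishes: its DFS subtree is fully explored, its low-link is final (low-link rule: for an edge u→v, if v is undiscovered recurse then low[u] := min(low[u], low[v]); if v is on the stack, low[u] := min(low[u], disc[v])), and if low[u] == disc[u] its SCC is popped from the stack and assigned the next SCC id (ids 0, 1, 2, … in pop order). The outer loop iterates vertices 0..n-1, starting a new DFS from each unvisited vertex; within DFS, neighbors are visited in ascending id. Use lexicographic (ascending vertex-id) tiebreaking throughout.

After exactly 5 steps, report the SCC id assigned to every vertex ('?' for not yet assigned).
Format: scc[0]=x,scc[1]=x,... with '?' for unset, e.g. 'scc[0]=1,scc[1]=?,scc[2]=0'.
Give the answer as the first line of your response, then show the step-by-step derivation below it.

scc[0]=0,scc[1]=3,scc[2]=3,scc[3]=2,scc[4]=1

step 1: low=(low[0]=0,low[1]=?,low[2]=?,low[3]=?,low[4]=?); scc=(scc[0]=0,scc[1]=?,scc[2]=?,scc[3]=?,scc[4]=?)
step 2: low=(low[0]=0,low[1]=1,low[2]=1,low[3]=?,low[4]=3); scc=(scc[0]=0,scc[1]=?,scc[2]=?,scc[3]=?,scc[4]=1)
step 3: low=(low[0]=0,low[1]=1,low[2]=1,low[3]=?,low[4]=3); scc=(scc[0]=0,scc[1]=?,scc[2]=?,scc[3]=?,scc[4]=1)
step 4: low=(low[0]=0,low[1]=1,low[2]=1,low[3]=4,low[4]=3); scc=(scc[0]=0,scc[1]=?,scc[2]=?,scc[3]=2,scc[4]=1)
step 5: low=(low[0]=0,low[1]=1,low[2]=1,low[3]=4,low[4]=3); scc=(scc[0]=0,scc[1]=3,scc[2]=3,scc[3]=2,scc[4]=1)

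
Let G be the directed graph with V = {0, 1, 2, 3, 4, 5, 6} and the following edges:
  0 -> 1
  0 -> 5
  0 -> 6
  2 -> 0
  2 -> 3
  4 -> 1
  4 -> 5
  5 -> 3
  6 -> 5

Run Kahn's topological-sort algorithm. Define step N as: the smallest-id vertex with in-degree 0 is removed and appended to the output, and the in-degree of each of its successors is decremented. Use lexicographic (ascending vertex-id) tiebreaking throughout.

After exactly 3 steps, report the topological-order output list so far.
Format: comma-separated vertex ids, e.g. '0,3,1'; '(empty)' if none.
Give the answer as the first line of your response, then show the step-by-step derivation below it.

2,0,4

step 1: output 2; order=[2]; indeg=(0,2,0,1,0,3,1)
step 2: output 0; order=[2,0]; indeg=(0,1,0,1,0,2,0)
step 3: output 4; order=[2,0,4]; indeg=(0,0,0,1,0,1,0)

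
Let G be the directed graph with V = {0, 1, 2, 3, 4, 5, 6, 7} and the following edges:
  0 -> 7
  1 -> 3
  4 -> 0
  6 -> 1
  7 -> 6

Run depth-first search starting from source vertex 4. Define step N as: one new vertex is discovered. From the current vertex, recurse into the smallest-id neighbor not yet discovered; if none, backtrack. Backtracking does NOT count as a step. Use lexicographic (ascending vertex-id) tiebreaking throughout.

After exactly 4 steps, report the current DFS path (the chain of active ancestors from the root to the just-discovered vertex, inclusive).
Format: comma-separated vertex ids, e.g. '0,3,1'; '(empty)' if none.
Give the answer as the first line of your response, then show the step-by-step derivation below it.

4,0,7,6

step 1: discover 4; path=4; order=4
step 2: discover 0; path=4>0; order=4,0
step 3: discover 7; path=4>0>7; order=4,0,7
step 4: discover 6; path=4>0>7>6; order=4,0,7,6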